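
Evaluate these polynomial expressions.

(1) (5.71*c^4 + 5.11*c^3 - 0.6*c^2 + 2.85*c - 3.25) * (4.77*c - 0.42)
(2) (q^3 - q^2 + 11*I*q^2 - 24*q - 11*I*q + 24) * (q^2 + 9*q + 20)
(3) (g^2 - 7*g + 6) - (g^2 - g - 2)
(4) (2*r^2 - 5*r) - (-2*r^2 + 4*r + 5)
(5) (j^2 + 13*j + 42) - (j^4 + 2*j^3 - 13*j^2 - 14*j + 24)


(1) = 27.2367*c^5 + 21.9765*c^4 - 5.0082*c^3 + 13.8465*c^2 - 16.6995*c + 1.365
(2) = q^5 + 8*q^4 + 11*I*q^4 - 13*q^3 + 88*I*q^3 - 212*q^2 + 121*I*q^2 - 264*q - 220*I*q + 480
(3) = 8 - 6*g
(4) = 4*r^2 - 9*r - 5
(5) = -j^4 - 2*j^3 + 14*j^2 + 27*j + 18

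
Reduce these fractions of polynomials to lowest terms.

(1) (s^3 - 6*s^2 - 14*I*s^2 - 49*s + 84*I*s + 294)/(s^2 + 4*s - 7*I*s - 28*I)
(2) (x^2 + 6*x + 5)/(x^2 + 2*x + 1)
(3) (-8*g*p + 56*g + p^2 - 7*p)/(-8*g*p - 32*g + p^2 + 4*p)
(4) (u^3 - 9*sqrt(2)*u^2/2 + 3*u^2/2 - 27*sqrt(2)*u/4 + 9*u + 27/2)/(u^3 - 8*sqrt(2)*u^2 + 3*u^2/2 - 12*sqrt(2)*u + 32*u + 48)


(1) = (s^2 + s*(-6 - 7*I) + 42*I)/(s + 4)
(2) = (x + 5)/(x + 1)
(3) = (p - 7)/(p + 4)
(4) = (8*u^2 - 36*sqrt(2)*u + 72)/(8*u^2 - 64*sqrt(2)*u + 256)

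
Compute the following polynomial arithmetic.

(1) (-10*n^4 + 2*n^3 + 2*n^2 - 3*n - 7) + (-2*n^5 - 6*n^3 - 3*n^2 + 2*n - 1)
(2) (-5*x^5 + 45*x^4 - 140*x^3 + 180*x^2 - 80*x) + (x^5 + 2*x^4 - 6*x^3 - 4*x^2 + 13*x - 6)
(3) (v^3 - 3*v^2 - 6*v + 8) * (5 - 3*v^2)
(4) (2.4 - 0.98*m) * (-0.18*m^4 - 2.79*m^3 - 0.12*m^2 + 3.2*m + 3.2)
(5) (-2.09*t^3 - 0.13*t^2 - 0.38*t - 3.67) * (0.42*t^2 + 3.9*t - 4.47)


(1) = -2*n^5 - 10*n^4 - 4*n^3 - n^2 - n - 8
(2) = -4*x^5 + 47*x^4 - 146*x^3 + 176*x^2 - 67*x - 6
(3) = -3*v^5 + 9*v^4 + 23*v^3 - 39*v^2 - 30*v + 40
(4) = 0.1764*m^5 + 2.3022*m^4 - 6.5784*m^3 - 3.424*m^2 + 4.544*m + 7.68
(5) = -0.8778*t^5 - 8.2056*t^4 + 8.6757*t^3 - 2.4423*t^2 - 12.6144*t + 16.4049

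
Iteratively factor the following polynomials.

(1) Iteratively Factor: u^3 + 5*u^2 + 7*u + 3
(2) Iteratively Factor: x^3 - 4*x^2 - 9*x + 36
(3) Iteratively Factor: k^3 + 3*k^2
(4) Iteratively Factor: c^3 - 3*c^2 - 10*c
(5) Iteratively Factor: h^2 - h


(1) = (u + 1)*(u^2 + 4*u + 3) = (u + 1)^2*(u + 3)
(2) = (x - 4)*(x^2 - 9) = (x - 4)*(x + 3)*(x - 3)
(3) = (k + 3)*(k^2) = k*(k + 3)*(k)
(4) = (c)*(c^2 - 3*c - 10) = c*(c + 2)*(c - 5)
(5) = (h - 1)*(h)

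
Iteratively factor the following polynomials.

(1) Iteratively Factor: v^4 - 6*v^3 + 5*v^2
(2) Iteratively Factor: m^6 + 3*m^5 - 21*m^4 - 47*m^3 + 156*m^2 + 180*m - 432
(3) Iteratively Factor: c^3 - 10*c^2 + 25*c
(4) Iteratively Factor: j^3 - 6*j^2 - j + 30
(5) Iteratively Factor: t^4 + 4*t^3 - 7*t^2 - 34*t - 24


(1) = (v)*(v^3 - 6*v^2 + 5*v) = v^2*(v^2 - 6*v + 5) = v^2*(v - 5)*(v - 1)
(2) = (m - 2)*(m^5 + 5*m^4 - 11*m^3 - 69*m^2 + 18*m + 216) = (m - 2)*(m + 4)*(m^4 + m^3 - 15*m^2 - 9*m + 54) = (m - 2)^2*(m + 4)*(m^3 + 3*m^2 - 9*m - 27) = (m - 2)^2*(m + 3)*(m + 4)*(m^2 - 9) = (m - 2)^2*(m + 3)^2*(m + 4)*(m - 3)
(3) = (c)*(c^2 - 10*c + 25) = c*(c - 5)*(c - 5)
(4) = (j - 5)*(j^2 - j - 6) = (j - 5)*(j + 2)*(j - 3)
(5) = (t + 2)*(t^3 + 2*t^2 - 11*t - 12) = (t + 1)*(t + 2)*(t^2 + t - 12) = (t - 3)*(t + 1)*(t + 2)*(t + 4)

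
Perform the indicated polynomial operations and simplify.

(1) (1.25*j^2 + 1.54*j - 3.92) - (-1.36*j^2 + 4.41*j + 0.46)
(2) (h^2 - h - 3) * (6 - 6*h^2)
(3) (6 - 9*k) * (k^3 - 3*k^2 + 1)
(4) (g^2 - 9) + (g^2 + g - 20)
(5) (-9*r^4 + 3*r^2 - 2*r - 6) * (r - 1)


(1) = 2.61*j^2 - 2.87*j - 4.38
(2) = -6*h^4 + 6*h^3 + 24*h^2 - 6*h - 18
(3) = -9*k^4 + 33*k^3 - 18*k^2 - 9*k + 6
(4) = 2*g^2 + g - 29
(5) = -9*r^5 + 9*r^4 + 3*r^3 - 5*r^2 - 4*r + 6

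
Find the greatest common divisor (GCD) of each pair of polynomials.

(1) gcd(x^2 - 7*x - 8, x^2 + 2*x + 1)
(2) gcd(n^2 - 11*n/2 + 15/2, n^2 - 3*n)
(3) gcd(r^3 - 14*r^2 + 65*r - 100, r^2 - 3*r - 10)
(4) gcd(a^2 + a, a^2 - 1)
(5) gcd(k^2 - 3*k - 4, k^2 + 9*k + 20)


(1) = gcd((x - 8)*(x + 1), (x + 1)^2) = x + 1
(2) = gcd((n - 3)*(n - 5/2), n*(n - 3)) = n - 3
(3) = gcd((r - 5)^2*(r - 4), (r - 5)*(r + 2)) = r - 5
(4) = a + 1
(5) = 1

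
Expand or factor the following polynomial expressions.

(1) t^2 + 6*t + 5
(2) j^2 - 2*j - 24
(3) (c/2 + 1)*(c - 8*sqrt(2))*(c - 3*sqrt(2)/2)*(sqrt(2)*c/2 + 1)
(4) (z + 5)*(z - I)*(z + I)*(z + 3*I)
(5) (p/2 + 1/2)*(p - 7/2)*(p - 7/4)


(1) = (t + 1)*(t + 5)
(2) = (j - 6)*(j + 4)
(3) = sqrt(2)*c^4/4 - 17*c^3/4 + sqrt(2)*c^3/2 - 17*c^2/2 + 5*sqrt(2)*c^2/4 + 5*sqrt(2)*c/2 + 12*c + 24
(4) = z^4 + 5*z^3 + 3*I*z^3 + z^2 + 15*I*z^2 + 5*z + 3*I*z + 15*I
(5) = p^3/2 - 17*p^2/8 + 7*p/16 + 49/16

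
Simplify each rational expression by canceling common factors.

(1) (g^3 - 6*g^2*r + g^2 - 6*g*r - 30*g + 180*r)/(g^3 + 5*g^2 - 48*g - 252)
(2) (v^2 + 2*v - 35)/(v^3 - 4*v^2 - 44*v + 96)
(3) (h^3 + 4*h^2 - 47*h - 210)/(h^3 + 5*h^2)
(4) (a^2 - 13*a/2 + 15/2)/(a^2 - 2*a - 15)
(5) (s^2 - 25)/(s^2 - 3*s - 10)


(1) = (g^2 - 6*g*r - 5*g + 30*r)/(g^2 - g - 42)
(2) = (v^2 + 2*v - 35)/(v^3 - 4*v^2 - 44*v + 96)
(3) = (h^2 - h - 42)/h^2
(4) = (2*a - 3)/(2*a + 6)
(5) = (s + 5)/(s + 2)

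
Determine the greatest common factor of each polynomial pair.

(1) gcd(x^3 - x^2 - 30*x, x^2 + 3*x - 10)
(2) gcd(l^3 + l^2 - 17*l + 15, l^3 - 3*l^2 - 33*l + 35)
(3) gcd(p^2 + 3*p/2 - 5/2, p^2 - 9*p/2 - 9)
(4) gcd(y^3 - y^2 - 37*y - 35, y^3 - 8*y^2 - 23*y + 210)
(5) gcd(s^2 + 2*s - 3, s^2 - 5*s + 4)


(1) = x + 5
(2) = gcd((l - 3)*(l - 1)*(l + 5), (l - 7)*(l - 1)*(l + 5)) = l^2 + 4*l - 5
(3) = 1
(4) = y^2 - 2*y - 35
(5) = s - 1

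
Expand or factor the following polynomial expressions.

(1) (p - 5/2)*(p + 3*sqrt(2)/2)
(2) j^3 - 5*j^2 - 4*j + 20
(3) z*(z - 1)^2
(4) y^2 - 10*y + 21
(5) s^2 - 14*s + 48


(1) = p^2 - 5*p/2 + 3*sqrt(2)*p/2 - 15*sqrt(2)/4
(2) = (j - 5)*(j - 2)*(j + 2)
(3) = z^3 - 2*z^2 + z
(4) = (y - 7)*(y - 3)
(5) = (s - 8)*(s - 6)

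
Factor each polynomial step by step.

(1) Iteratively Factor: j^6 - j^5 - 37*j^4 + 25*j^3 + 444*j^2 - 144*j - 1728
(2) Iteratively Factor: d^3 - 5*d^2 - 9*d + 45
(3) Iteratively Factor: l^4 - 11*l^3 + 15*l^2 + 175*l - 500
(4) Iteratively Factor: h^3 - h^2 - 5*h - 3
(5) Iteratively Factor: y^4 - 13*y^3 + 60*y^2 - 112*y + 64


(1) = (j - 4)*(j^5 + 3*j^4 - 25*j^3 - 75*j^2 + 144*j + 432) = (j - 4)*(j - 3)*(j^4 + 6*j^3 - 7*j^2 - 96*j - 144) = (j - 4)*(j - 3)*(j + 4)*(j^3 + 2*j^2 - 15*j - 36) = (j - 4)*(j - 3)*(j + 3)*(j + 4)*(j^2 - j - 12) = (j - 4)^2*(j - 3)*(j + 3)*(j + 4)*(j + 3)
(2) = (d - 5)*(d^2 - 9) = (d - 5)*(d + 3)*(d - 3)
(3) = (l + 4)*(l^3 - 15*l^2 + 75*l - 125) = (l - 5)*(l + 4)*(l^2 - 10*l + 25) = (l - 5)^2*(l + 4)*(l - 5)
(4) = (h + 1)*(h^2 - 2*h - 3) = (h + 1)^2*(h - 3)
(5) = (y - 4)*(y^3 - 9*y^2 + 24*y - 16) = (y - 4)^2*(y^2 - 5*y + 4) = (y - 4)^3*(y - 1)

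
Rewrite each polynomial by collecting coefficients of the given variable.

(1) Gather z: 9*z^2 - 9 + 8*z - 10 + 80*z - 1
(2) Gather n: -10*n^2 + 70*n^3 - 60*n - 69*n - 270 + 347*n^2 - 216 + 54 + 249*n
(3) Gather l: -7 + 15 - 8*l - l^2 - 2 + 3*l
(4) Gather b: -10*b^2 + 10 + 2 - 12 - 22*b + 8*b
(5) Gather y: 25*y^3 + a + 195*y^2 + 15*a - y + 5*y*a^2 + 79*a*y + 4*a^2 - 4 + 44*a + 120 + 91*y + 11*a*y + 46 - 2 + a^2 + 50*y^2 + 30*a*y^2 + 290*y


(1) = 9*z^2 + 88*z - 20
(2) = 70*n^3 + 337*n^2 + 120*n - 432
(3) = -l^2 - 5*l + 6
(4) = -10*b^2 - 14*b
(5) = 5*a^2 + 60*a + 25*y^3 + y^2*(30*a + 245) + y*(5*a^2 + 90*a + 380) + 160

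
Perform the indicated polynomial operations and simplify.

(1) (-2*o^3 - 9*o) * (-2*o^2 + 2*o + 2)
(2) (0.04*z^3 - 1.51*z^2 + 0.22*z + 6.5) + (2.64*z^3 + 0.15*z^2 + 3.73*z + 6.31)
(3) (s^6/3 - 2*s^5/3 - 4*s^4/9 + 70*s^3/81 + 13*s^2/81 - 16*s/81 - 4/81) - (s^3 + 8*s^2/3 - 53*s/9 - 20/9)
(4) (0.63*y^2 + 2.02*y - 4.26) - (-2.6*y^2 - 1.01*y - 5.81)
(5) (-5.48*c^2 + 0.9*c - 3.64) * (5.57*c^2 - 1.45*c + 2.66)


(1) = 4*o^5 - 4*o^4 + 14*o^3 - 18*o^2 - 18*o
(2) = 2.68*z^3 - 1.36*z^2 + 3.95*z + 12.81
(3) = s^6/3 - 2*s^5/3 - 4*s^4/9 - 11*s^3/81 - 203*s^2/81 + 461*s/81 + 176/81
(4) = 3.23*y^2 + 3.03*y + 1.55
(5) = -30.5236*c^4 + 12.959*c^3 - 36.1566*c^2 + 7.672*c - 9.6824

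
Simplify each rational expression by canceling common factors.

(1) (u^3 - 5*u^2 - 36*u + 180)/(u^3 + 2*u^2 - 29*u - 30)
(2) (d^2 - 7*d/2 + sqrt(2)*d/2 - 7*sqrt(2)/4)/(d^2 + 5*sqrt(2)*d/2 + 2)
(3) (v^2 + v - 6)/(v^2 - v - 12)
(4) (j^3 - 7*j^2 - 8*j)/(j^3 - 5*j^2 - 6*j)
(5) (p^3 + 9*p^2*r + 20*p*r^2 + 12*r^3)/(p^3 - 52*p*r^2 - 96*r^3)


(1) = (u - 6)/(u + 1)
(2) = (8*d - 28)/(8*d + 16*sqrt(2))
(3) = (v - 2)/(v - 4)
(4) = (j - 8)/(j - 6)
(5) = (p + r)/(p - 8*r)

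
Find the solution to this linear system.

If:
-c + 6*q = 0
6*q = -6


Then:
c = -6
q = -1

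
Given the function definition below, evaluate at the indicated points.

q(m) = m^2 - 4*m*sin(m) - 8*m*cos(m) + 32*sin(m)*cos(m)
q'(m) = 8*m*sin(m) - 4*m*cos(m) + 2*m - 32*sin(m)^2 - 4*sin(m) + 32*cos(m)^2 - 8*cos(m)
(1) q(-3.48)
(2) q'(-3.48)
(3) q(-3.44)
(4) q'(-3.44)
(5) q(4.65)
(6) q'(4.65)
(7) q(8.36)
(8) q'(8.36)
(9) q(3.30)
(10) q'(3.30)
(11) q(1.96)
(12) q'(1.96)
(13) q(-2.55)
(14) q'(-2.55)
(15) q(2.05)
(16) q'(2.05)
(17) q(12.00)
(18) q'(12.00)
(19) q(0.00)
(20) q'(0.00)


(1) = -19.55
(2) = 1.83
(3) = -19.42
(4) = 4.82
(5) = 44.50
(6) = -53.93
(7) = 59.49
(8) = 74.84
(9) = 44.03
(10) = 54.41
(11) = -8.70
(12) = -2.05
(13) = -1.31
(14) = 18.78
(15) = -8.60
(16) = 4.18
(17) = 74.26
(18) = -59.05
(19) = 0.00
(20) = 24.00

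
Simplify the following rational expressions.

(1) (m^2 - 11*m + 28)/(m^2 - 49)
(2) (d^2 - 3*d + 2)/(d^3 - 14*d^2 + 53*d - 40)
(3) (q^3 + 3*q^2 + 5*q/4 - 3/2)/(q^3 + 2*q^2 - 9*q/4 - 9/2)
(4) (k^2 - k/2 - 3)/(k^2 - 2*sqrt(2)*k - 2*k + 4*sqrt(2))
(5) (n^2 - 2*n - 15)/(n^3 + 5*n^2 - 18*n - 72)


(1) = (m - 4)/(m + 7)
(2) = (d - 2)/(d^2 - 13*d + 40)
(3) = (2*q - 1)/(2*q - 3)
(4) = (2*k + 3)/(2*k - 4*sqrt(2))
(5) = (n - 5)/(n^2 + 2*n - 24)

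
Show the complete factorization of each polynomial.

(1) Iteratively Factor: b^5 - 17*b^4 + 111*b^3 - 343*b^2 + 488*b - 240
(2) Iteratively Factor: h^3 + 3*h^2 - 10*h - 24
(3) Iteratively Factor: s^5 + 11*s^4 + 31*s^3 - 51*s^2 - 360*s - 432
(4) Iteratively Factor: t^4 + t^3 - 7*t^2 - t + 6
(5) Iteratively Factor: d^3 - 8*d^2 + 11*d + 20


(1) = (b - 5)*(b^4 - 12*b^3 + 51*b^2 - 88*b + 48) = (b - 5)*(b - 3)*(b^3 - 9*b^2 + 24*b - 16) = (b - 5)*(b - 4)*(b - 3)*(b^2 - 5*b + 4) = (b - 5)*(b - 4)*(b - 3)*(b - 1)*(b - 4)
(2) = (h + 2)*(h^2 + h - 12) = (h + 2)*(h + 4)*(h - 3)
(3) = (s + 3)*(s^4 + 8*s^3 + 7*s^2 - 72*s - 144) = (s + 3)^2*(s^3 + 5*s^2 - 8*s - 48) = (s + 3)^2*(s + 4)*(s^2 + s - 12) = (s + 3)^2*(s + 4)^2*(s - 3)
(4) = (t + 3)*(t^3 - 2*t^2 - t + 2) = (t - 1)*(t + 3)*(t^2 - t - 2) = (t - 1)*(t + 1)*(t + 3)*(t - 2)
(5) = (d + 1)*(d^2 - 9*d + 20) = (d - 4)*(d + 1)*(d - 5)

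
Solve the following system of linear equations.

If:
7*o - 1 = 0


Then:
o = 1/7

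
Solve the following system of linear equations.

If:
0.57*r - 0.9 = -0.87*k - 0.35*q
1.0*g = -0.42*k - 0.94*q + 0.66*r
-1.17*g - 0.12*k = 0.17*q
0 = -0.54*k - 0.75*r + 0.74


Then:
g = -0.10
k = 0.46
q = 0.36
r = 0.66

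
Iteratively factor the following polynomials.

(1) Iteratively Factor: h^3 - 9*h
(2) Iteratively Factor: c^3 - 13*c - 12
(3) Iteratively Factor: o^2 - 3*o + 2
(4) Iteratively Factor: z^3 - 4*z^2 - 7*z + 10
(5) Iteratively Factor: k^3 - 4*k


(1) = (h - 3)*(h^2 + 3*h) = h*(h - 3)*(h + 3)
(2) = (c - 4)*(c^2 + 4*c + 3) = (c - 4)*(c + 1)*(c + 3)
(3) = (o - 2)*(o - 1)
(4) = (z - 5)*(z^2 + z - 2) = (z - 5)*(z - 1)*(z + 2)
(5) = (k)*(k^2 - 4) = k*(k + 2)*(k - 2)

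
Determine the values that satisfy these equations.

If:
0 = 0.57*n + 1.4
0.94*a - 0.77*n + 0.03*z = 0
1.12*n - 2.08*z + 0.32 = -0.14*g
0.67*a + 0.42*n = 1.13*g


Then:
a = -1.97
g = -2.08
n = -2.46
z = -1.31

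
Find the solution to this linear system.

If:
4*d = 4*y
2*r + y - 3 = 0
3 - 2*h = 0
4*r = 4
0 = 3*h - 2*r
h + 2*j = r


Then:
No Solution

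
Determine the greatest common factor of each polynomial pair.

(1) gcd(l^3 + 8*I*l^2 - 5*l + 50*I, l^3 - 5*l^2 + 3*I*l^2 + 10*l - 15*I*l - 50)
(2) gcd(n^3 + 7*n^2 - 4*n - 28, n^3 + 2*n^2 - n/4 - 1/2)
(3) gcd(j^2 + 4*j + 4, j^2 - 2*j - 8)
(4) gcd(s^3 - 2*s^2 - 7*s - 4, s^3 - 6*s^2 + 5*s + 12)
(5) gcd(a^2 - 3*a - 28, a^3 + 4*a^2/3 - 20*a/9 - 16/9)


(1) = gcd((l - 2*I)*(l + 5*I)^2, (l - 5)*(l - 2*I)*(l + 5*I)) = l^2 + 3*I*l + 10
(2) = gcd((n - 2)*(n + 2)*(n + 7), (n - 1/2)*(n + 1/2)*(n + 2)) = n + 2
(3) = j + 2
(4) = s^2 - 3*s - 4
(5) = gcd((a - 7)*(a + 4), (a - 4/3)*(a + 2/3)*(a + 2)) = 1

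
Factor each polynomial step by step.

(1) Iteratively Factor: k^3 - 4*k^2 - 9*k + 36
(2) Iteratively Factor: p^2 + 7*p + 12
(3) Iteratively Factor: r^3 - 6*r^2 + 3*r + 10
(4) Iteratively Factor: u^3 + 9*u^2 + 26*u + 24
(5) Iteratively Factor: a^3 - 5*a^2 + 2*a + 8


(1) = (k - 4)*(k^2 - 9) = (k - 4)*(k - 3)*(k + 3)
(2) = (p + 3)*(p + 4)
(3) = (r + 1)*(r^2 - 7*r + 10) = (r - 2)*(r + 1)*(r - 5)
(4) = (u + 3)*(u^2 + 6*u + 8) = (u + 2)*(u + 3)*(u + 4)
(5) = (a + 1)*(a^2 - 6*a + 8) = (a - 2)*(a + 1)*(a - 4)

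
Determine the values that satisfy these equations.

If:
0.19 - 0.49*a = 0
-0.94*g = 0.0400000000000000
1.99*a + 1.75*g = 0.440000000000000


Then:
No Solution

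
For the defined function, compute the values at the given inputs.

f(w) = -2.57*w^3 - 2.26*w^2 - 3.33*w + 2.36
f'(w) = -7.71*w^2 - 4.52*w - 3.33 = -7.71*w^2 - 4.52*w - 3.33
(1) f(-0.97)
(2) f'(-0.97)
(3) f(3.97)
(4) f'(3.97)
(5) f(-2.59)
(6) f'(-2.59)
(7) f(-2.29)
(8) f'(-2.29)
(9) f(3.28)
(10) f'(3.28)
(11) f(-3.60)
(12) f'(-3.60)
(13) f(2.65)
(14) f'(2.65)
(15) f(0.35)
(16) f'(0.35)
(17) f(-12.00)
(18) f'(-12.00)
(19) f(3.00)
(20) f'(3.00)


(1) = 5.81
(2) = -6.20
(3) = -207.29
(4) = -142.79
(5) = 40.48
(6) = -43.34
(7) = 29.00
(8) = -33.41
(9) = -123.57
(10) = -101.10
(11) = 104.96
(12) = -86.98
(13) = -70.16
(14) = -69.45
(15) = 0.81
(16) = -5.86
(17) = 4157.84
(18) = -1059.33
(19) = -97.36
(20) = -86.28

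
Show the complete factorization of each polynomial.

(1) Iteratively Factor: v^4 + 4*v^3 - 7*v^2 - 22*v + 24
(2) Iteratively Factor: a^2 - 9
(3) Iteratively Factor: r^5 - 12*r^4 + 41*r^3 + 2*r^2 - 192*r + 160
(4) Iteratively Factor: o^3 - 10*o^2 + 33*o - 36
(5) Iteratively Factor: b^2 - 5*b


(1) = (v + 3)*(v^3 + v^2 - 10*v + 8) = (v + 3)*(v + 4)*(v^2 - 3*v + 2) = (v - 1)*(v + 3)*(v + 4)*(v - 2)
(2) = (a + 3)*(a - 3)
(3) = (r - 4)*(r^4 - 8*r^3 + 9*r^2 + 38*r - 40) = (r - 4)^2*(r^3 - 4*r^2 - 7*r + 10) = (r - 5)*(r - 4)^2*(r^2 + r - 2) = (r - 5)*(r - 4)^2*(r + 2)*(r - 1)
(4) = (o - 4)*(o^2 - 6*o + 9) = (o - 4)*(o - 3)*(o - 3)
(5) = (b)*(b - 5)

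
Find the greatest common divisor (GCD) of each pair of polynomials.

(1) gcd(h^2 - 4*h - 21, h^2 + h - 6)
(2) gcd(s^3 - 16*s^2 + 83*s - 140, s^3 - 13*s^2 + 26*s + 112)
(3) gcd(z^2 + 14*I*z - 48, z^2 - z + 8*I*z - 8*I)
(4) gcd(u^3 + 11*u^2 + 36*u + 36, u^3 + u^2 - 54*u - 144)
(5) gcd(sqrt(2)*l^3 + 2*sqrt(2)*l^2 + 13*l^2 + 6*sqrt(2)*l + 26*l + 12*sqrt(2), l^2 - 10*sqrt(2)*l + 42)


(1) = h + 3
(2) = s - 7
(3) = gcd((z + 6*I)*(z + 8*I), (z - 1)*(z + 8*I)) = z + 8*I
(4) = u^2 + 9*u + 18
(5) = gcd((l + 2)*(l + 6*sqrt(2))*(sqrt(2)*l + 1), (l - 7*sqrt(2))*(l - 3*sqrt(2))) = 1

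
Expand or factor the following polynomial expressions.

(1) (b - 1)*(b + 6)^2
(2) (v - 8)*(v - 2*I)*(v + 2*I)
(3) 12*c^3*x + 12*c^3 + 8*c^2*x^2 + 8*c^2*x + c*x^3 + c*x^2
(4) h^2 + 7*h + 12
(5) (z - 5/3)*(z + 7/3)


(1) = b^3 + 11*b^2 + 24*b - 36
(2) = v^3 - 8*v^2 + 4*v - 32
(3) = (2*c + x)*(6*c + x)*(c*x + c)
(4) = (h + 3)*(h + 4)
(5) = z^2 + 2*z/3 - 35/9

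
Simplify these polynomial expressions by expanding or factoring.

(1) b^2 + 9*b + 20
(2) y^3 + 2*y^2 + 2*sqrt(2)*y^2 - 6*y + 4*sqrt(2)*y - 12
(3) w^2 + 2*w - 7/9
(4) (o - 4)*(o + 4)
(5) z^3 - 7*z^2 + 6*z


(1) = (b + 4)*(b + 5)
(2) = (y + 2)*(y - sqrt(2))*(y + 3*sqrt(2))
(3) = (w - 1/3)*(w + 7/3)
(4) = o^2 - 16
(5) = z*(z - 6)*(z - 1)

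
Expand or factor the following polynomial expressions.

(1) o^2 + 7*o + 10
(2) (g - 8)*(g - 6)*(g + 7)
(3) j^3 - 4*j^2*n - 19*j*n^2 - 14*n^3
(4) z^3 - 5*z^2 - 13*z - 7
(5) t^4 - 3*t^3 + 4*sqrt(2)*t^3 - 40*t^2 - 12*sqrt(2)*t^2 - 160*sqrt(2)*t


(1) = (o + 2)*(o + 5)
(2) = g^3 - 7*g^2 - 50*g + 336
(3) = (j - 7*n)*(j + n)*(j + 2*n)
(4) = (z - 7)*(z + 1)^2
(5) = t*(t - 8)*(t + 5)*(t + 4*sqrt(2))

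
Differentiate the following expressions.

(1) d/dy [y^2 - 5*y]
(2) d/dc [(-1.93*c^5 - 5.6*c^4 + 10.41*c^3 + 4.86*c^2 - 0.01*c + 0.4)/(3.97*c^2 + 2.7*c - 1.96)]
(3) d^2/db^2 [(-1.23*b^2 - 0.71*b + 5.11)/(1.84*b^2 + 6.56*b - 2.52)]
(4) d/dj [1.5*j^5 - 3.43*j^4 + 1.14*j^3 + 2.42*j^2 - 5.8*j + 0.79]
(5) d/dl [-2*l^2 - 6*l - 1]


(1) = 2*y - 5
(2) = (-22.9863*c^6 - 65.308*c^5 + 14.8817*c^4 + 100.118*c^3 - 48.0491*c^2 - 22.2272*c - 1.0604)/(15.7609*c^4 + 21.438*c^3 - 8.2724*c^2 - 10.584*c + 3.8416)
(3) = (24.885632*b^3 + 69.582912*b^2 + 350.325696*b + 448.0952)/(6.229504*b^6 + 66.628608*b^5 + 211.950336*b^4 + 99.795968*b^3 - 290.279808*b^2 + 124.975872*b - 16.003008)
(4) = 7.5*j^4 - 13.72*j^3 + 3.42*j^2 + 4.84*j - 5.8
(5) = -4*l - 6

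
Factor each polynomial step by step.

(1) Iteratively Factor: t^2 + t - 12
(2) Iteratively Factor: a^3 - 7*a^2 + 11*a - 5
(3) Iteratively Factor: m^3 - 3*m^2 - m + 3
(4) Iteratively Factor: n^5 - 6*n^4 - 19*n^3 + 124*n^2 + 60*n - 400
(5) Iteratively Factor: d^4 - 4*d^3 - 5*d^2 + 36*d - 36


(1) = (t + 4)*(t - 3)
(2) = (a - 5)*(a^2 - 2*a + 1) = (a - 5)*(a - 1)*(a - 1)
(3) = (m + 1)*(m^2 - 4*m + 3) = (m - 1)*(m + 1)*(m - 3)
(4) = (n - 5)*(n^4 - n^3 - 24*n^2 + 4*n + 80) = (n - 5)^2*(n^3 + 4*n^2 - 4*n - 16) = (n - 5)^2*(n - 2)*(n^2 + 6*n + 8) = (n - 5)^2*(n - 2)*(n + 2)*(n + 4)
(5) = (d + 3)*(d^3 - 7*d^2 + 16*d - 12) = (d - 2)*(d + 3)*(d^2 - 5*d + 6) = (d - 3)*(d - 2)*(d + 3)*(d - 2)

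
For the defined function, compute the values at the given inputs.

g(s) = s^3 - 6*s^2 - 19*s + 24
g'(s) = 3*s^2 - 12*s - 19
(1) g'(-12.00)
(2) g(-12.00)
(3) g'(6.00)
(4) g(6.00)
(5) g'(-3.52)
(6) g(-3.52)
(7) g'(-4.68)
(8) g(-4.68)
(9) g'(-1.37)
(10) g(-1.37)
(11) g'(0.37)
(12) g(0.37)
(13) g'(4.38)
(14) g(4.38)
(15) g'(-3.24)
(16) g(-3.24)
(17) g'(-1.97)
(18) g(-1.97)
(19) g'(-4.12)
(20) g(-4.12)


(1) = 557.00
(2) = -2340.00
(3) = 17.00
(4) = -90.00
(5) = 60.41
(6) = -27.08
(7) = 102.87
(8) = -121.00
(9) = 3.07
(10) = 36.20
(11) = -23.03
(12) = 16.20
(13) = -14.01
(14) = -90.30
(15) = 51.37
(16) = -11.44
(17) = 16.28
(18) = 30.50
(19) = 81.36
(20) = -69.50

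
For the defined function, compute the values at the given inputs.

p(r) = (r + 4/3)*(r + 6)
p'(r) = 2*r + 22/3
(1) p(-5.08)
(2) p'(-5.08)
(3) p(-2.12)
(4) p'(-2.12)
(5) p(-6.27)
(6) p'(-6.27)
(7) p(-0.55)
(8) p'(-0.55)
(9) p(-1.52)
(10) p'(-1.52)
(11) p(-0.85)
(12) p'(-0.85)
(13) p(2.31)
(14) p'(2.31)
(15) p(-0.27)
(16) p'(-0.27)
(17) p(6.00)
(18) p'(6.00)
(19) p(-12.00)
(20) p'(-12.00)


(1) = -3.45
(2) = -2.83
(3) = -3.05
(4) = 3.09
(5) = 1.33
(6) = -5.21
(7) = 4.27
(8) = 6.23
(9) = -0.84
(10) = 4.29
(11) = 2.49
(12) = 5.63
(13) = 30.28
(14) = 11.95
(15) = 6.09
(16) = 6.79
(17) = 88.00
(18) = 19.33
(19) = 64.00
(20) = -16.67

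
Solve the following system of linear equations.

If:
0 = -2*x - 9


Then:
x = -9/2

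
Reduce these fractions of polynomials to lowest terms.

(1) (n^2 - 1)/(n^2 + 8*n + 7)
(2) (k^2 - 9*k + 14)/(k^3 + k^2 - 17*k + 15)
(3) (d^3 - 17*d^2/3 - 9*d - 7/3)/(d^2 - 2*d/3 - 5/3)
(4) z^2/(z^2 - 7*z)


(1) = (n - 1)/(n + 7)
(2) = (k^2 - 9*k + 14)/(k^3 + k^2 - 17*k + 15)
(3) = (3*d^2 - 20*d - 7)/(3*d - 5)
(4) = z/(z - 7)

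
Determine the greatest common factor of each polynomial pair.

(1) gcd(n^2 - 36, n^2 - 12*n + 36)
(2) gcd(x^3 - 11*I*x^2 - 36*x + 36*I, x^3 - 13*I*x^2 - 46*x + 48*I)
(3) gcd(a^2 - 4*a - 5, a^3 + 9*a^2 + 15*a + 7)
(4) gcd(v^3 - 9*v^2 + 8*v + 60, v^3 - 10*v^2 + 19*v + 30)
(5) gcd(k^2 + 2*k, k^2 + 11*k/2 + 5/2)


(1) = n - 6
(2) = gcd((x - 6*I)*(x - 3*I)*(x - 2*I), (x - 8*I)*(x - 3*I)*(x - 2*I)) = x^2 - 5*I*x - 6
(3) = gcd((a - 5)*(a + 1), (a + 1)^2*(a + 7)) = a + 1
(4) = gcd((v - 6)*(v - 5)*(v + 2), (v - 6)*(v - 5)*(v + 1)) = v^2 - 11*v + 30
(5) = gcd(k*(k + 2), (k + 1/2)*(k + 5)) = 1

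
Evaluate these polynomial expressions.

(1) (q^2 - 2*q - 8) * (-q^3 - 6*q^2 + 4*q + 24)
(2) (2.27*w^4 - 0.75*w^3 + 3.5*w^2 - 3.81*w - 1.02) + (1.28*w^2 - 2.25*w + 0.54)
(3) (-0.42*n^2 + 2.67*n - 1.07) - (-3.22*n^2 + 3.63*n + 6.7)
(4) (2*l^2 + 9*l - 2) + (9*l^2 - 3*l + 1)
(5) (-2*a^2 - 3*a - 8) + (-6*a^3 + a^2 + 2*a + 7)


(1) = -q^5 - 4*q^4 + 24*q^3 + 64*q^2 - 80*q - 192
(2) = 2.27*w^4 - 0.75*w^3 + 4.78*w^2 - 6.06*w - 0.48
(3) = 2.8*n^2 - 0.96*n - 7.77
(4) = 11*l^2 + 6*l - 1
(5) = -6*a^3 - a^2 - a - 1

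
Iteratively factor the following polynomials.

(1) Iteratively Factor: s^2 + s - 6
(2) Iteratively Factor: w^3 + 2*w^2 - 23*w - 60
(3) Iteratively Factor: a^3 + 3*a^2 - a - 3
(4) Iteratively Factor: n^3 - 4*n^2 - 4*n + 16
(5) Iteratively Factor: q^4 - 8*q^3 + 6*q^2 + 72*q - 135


(1) = (s - 2)*(s + 3)
(2) = (w + 4)*(w^2 - 2*w - 15) = (w + 3)*(w + 4)*(w - 5)
(3) = (a + 3)*(a^2 - 1) = (a - 1)*(a + 3)*(a + 1)
(4) = (n + 2)*(n^2 - 6*n + 8) = (n - 2)*(n + 2)*(n - 4)
(5) = (q - 3)*(q^3 - 5*q^2 - 9*q + 45) = (q - 3)^2*(q^2 - 2*q - 15) = (q - 5)*(q - 3)^2*(q + 3)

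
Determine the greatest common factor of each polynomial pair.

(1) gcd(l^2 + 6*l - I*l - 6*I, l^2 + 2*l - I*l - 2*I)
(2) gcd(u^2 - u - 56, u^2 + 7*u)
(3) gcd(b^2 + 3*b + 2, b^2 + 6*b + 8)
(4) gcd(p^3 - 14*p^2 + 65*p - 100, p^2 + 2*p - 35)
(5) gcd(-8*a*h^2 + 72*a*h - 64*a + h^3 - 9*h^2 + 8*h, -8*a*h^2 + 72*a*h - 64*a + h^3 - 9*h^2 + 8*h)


(1) = gcd((l + 6)*(l - I), (l + 2)*(l - I)) = l - I
(2) = gcd((u - 8)*(u + 7), u*(u + 7)) = u + 7
(3) = b + 2
(4) = gcd((p - 5)^2*(p - 4), (p - 5)*(p + 7)) = p - 5
(5) = gcd((-8*a + h)*(h - 8)*(h - 1), (-8*a + h)*(h - 8)*(h - 1)) = 8*a*h^2 - 72*a*h + 64*a - h^3 + 9*h^2 - 8*h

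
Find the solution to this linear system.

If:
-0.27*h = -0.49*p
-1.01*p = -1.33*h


Then:
h = 0.00
p = 0.00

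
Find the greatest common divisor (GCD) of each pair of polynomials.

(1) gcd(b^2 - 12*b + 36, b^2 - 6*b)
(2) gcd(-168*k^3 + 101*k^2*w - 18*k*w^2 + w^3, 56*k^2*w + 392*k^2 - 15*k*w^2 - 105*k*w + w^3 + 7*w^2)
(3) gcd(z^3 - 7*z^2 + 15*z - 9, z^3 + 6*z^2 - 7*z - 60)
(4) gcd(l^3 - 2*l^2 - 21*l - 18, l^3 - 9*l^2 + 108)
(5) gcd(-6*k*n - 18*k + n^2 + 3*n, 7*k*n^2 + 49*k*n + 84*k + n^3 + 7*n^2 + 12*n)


(1) = b - 6
(2) = gcd((-8*k + w)*(-7*k + w)*(-3*k + w), (-8*k + w)*(-7*k + w)*(w + 7)) = 56*k^2 - 15*k*w + w^2
(3) = gcd((z - 3)^2*(z - 1), (z - 3)*(z + 4)*(z + 5)) = z - 3
(4) = gcd((l - 6)*(l + 1)*(l + 3), (l - 6)^2*(l + 3)) = l^2 - 3*l - 18
(5) = n + 3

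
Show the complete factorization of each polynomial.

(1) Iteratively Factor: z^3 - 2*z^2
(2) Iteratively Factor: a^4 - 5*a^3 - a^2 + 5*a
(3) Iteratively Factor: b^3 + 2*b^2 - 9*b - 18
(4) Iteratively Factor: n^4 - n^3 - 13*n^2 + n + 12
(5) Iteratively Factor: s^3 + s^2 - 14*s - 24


(1) = (z - 2)*(z^2) = z*(z - 2)*(z)
(2) = (a - 1)*(a^3 - 4*a^2 - 5*a) = (a - 5)*(a - 1)*(a^2 + a) = a*(a - 5)*(a - 1)*(a + 1)
(3) = (b + 3)*(b^2 - b - 6) = (b + 2)*(b + 3)*(b - 3)
(4) = (n + 3)*(n^3 - 4*n^2 - n + 4) = (n - 1)*(n + 3)*(n^2 - 3*n - 4) = (n - 4)*(n - 1)*(n + 3)*(n + 1)
(5) = (s + 3)*(s^2 - 2*s - 8) = (s + 2)*(s + 3)*(s - 4)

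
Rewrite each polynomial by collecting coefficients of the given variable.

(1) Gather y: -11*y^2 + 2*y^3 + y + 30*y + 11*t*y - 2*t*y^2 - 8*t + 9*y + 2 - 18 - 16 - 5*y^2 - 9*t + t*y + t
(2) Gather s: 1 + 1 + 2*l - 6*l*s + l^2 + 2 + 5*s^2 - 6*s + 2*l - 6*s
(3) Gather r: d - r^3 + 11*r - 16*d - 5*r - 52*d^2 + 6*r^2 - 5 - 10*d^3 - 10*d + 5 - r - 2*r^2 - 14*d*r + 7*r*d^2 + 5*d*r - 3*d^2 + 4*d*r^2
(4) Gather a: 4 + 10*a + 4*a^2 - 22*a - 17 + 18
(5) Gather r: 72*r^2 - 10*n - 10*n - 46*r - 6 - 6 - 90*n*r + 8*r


(1) = -16*t + 2*y^3 + y^2*(-2*t - 16) + y*(12*t + 40) - 32
(2) = l^2 + 4*l + 5*s^2 + s*(-6*l - 12) + 4
(3) = -10*d^3 - 55*d^2 - 25*d - r^3 + r^2*(4*d + 4) + r*(7*d^2 - 9*d + 5)
(4) = 4*a^2 - 12*a + 5
(5) = -20*n + 72*r^2 + r*(-90*n - 38) - 12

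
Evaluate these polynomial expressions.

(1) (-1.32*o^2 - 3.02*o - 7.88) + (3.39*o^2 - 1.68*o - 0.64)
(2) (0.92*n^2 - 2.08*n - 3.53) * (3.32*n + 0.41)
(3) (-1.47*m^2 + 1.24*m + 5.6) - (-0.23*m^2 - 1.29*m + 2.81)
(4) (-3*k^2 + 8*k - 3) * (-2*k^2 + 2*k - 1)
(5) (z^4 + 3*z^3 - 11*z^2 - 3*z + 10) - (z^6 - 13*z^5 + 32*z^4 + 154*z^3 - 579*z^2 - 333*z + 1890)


(1) = 2.07*o^2 - 4.7*o - 8.52
(2) = 3.0544*n^3 - 6.5284*n^2 - 12.5724*n - 1.4473
(3) = -1.24*m^2 + 2.53*m + 2.79
(4) = 6*k^4 - 22*k^3 + 25*k^2 - 14*k + 3
(5) = -z^6 + 13*z^5 - 31*z^4 - 151*z^3 + 568*z^2 + 330*z - 1880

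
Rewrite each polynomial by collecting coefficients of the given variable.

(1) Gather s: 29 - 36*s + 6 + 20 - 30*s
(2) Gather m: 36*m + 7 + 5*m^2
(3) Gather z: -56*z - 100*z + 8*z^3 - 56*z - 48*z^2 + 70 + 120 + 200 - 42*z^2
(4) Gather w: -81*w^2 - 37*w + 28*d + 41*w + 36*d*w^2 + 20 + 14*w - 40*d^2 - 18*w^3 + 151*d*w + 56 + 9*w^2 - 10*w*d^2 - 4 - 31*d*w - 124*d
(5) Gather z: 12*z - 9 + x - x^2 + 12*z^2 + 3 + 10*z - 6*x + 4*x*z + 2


(1) = 55 - 66*s
(2) = 5*m^2 + 36*m + 7
(3) = 8*z^3 - 90*z^2 - 212*z + 390
(4) = -40*d^2 - 96*d - 18*w^3 + w^2*(36*d - 72) + w*(-10*d^2 + 120*d + 18) + 72
(5) = -x^2 - 5*x + 12*z^2 + z*(4*x + 22) - 4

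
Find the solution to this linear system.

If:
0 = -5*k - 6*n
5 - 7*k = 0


Then:
k = 5/7
n = -25/42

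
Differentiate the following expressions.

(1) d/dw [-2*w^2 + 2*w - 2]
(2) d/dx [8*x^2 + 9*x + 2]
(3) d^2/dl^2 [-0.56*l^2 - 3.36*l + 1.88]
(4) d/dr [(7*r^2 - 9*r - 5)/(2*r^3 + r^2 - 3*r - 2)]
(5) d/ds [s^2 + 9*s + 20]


(1) = 2 - 4*w
(2) = 16*x + 9
(3) = -1.12000000000000
(4) = (-14*r^4 + 36*r^3 + 18*r^2 - 18*r + 3)/(4*r^6 + 4*r^5 - 11*r^4 - 14*r^3 + 5*r^2 + 12*r + 4)
(5) = 2*s + 9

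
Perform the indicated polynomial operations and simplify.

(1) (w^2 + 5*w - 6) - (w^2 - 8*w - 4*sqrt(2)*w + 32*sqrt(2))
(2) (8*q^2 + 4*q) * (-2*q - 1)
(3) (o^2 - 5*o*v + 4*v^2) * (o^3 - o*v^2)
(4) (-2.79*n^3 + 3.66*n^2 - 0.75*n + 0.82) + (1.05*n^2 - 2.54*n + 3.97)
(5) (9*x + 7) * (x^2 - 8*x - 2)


(1) = 4*sqrt(2)*w + 13*w - 32*sqrt(2) - 6
(2) = -16*q^3 - 16*q^2 - 4*q
(3) = o^5 - 5*o^4*v + 3*o^3*v^2 + 5*o^2*v^3 - 4*o*v^4
(4) = -2.79*n^3 + 4.71*n^2 - 3.29*n + 4.79
(5) = 9*x^3 - 65*x^2 - 74*x - 14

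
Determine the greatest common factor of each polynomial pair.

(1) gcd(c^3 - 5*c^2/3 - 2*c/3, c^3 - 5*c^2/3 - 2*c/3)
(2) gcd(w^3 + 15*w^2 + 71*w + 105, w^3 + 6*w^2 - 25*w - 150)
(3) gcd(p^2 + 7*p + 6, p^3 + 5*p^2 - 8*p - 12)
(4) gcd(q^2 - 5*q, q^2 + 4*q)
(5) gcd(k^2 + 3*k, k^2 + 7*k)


(1) = gcd(c*(c - 2)*(c + 1/3), c*(c - 2)*(c + 1/3)) = c^3 - 5*c^2/3 - 2*c/3
(2) = gcd((w + 3)*(w + 5)*(w + 7), (w - 5)*(w + 5)*(w + 6)) = w + 5
(3) = gcd((p + 1)*(p + 6), (p - 2)*(p + 1)*(p + 6)) = p^2 + 7*p + 6
(4) = gcd(q*(q - 5), q*(q + 4)) = q
(5) = k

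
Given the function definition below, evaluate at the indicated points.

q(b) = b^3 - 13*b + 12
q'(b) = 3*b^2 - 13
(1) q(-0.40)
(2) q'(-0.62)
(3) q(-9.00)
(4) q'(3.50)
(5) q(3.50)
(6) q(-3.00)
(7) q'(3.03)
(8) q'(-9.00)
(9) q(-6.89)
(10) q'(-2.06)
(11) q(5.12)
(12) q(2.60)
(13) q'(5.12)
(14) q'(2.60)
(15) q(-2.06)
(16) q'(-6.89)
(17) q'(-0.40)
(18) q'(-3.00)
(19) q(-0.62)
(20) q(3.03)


(1) = 17.14
(2) = -11.85
(3) = -600.00
(4) = 23.75
(5) = 9.38
(6) = 24.00
(7) = 14.54
(8) = 230.00
(9) = -225.51
(10) = -0.27
(11) = 79.66
(12) = -4.22
(13) = 65.64
(14) = 7.28
(15) = 30.04
(16) = 129.42
(17) = -12.52
(18) = 14.00
(19) = 19.82
(20) = 0.43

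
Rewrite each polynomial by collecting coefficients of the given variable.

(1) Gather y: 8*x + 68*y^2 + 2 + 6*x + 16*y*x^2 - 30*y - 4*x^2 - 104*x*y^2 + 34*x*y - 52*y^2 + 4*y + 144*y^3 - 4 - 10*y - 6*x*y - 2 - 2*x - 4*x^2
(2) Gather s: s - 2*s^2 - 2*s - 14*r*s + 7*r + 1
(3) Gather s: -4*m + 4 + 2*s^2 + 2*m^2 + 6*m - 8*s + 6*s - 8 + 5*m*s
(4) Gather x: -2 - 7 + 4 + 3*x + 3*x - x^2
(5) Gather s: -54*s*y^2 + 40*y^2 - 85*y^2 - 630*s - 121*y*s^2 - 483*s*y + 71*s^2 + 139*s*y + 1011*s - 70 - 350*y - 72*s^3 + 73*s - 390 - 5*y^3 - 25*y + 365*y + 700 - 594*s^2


(1) = -8*x^2 + 12*x + 144*y^3 + y^2*(16 - 104*x) + y*(16*x^2 + 28*x - 36) - 4
(2) = 7*r - 2*s^2 + s*(-14*r - 1) + 1
(3) = 2*m^2 + 2*m + 2*s^2 + s*(5*m - 2) - 4
(4) = -x^2 + 6*x - 5
(5) = -72*s^3 + s^2*(-121*y - 523) + s*(-54*y^2 - 344*y + 454) - 5*y^3 - 45*y^2 - 10*y + 240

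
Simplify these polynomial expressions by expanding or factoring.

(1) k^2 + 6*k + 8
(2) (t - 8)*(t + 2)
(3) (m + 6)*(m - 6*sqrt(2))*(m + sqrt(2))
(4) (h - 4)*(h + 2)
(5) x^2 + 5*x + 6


(1) = (k + 2)*(k + 4)
(2) = t^2 - 6*t - 16
(3) = m^3 - 5*sqrt(2)*m^2 + 6*m^2 - 30*sqrt(2)*m - 12*m - 72
(4) = h^2 - 2*h - 8
(5) = (x + 2)*(x + 3)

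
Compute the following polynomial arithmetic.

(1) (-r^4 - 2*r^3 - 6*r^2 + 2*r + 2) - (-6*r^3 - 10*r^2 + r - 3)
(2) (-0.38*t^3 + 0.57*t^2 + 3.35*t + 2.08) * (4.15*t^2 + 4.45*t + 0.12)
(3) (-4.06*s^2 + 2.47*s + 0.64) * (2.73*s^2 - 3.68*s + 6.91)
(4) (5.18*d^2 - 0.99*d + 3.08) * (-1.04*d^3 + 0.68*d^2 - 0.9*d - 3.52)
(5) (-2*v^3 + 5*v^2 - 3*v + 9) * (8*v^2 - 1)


(1) = -r^4 + 4*r^3 + 4*r^2 + r + 5
(2) = -1.577*t^5 + 0.6745*t^4 + 16.3934*t^3 + 23.6079*t^2 + 9.658*t + 0.2496
(3) = -11.0838*s^4 + 21.6839*s^3 - 35.397*s^2 + 14.7125*s + 4.4224
(4) = -5.3872*d^5 + 4.552*d^4 - 8.5384*d^3 - 15.2482*d^2 + 0.7128*d - 10.8416
(5) = -16*v^5 + 40*v^4 - 22*v^3 + 67*v^2 + 3*v - 9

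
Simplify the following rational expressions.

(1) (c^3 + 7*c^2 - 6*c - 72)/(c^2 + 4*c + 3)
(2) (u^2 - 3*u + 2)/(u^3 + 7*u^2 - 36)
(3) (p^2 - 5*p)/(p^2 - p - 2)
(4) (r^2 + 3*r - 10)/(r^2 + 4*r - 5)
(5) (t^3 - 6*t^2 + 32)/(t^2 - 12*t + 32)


(1) = (c^3 + 7*c^2 - 6*c - 72)/(c^2 + 4*c + 3)
(2) = (u - 1)/(u^2 + 9*u + 18)
(3) = (p^2 - 5*p)/(p^2 - p - 2)
(4) = (r - 2)/(r - 1)
(5) = (t^2 - 2*t - 8)/(t - 8)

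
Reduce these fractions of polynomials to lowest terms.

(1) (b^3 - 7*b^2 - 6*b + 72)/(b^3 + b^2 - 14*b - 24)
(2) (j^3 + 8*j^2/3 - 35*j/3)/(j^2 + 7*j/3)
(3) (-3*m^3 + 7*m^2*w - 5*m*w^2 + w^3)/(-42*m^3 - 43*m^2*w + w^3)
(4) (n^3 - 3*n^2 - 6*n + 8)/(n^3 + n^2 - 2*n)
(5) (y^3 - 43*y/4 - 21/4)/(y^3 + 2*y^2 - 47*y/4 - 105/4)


(1) = (b - 6)/(b + 2)
(2) = (3*j^2 + 8*j - 35)/(3*j + 7)
(3) = (-3*m^3 + 7*m^2*w - 5*m*w^2 + w^3)/(-42*m^3 - 43*m^2*w + w^3)
(4) = (n - 4)/n
(5) = (2*y + 1)/(2*y + 5)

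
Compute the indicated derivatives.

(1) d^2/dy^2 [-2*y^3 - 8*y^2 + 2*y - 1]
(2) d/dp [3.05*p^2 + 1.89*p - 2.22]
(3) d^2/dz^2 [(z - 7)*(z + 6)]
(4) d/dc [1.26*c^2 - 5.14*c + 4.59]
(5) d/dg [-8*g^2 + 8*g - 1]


(1) = -12*y - 16
(2) = 6.1*p + 1.89
(3) = 2
(4) = 2.52*c - 5.14
(5) = 8 - 16*g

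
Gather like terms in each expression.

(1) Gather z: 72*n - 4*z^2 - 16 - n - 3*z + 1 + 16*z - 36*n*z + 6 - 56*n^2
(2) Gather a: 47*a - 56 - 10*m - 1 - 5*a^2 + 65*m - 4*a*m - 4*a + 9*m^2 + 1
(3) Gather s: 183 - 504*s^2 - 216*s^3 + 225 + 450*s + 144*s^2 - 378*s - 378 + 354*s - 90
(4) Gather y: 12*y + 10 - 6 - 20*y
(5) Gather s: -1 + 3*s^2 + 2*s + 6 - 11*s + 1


(1) = -56*n^2 + 71*n - 4*z^2 + z*(13 - 36*n) - 9
(2) = -5*a^2 + a*(43 - 4*m) + 9*m^2 + 55*m - 56
(3) = -216*s^3 - 360*s^2 + 426*s - 60
(4) = 4 - 8*y
(5) = 3*s^2 - 9*s + 6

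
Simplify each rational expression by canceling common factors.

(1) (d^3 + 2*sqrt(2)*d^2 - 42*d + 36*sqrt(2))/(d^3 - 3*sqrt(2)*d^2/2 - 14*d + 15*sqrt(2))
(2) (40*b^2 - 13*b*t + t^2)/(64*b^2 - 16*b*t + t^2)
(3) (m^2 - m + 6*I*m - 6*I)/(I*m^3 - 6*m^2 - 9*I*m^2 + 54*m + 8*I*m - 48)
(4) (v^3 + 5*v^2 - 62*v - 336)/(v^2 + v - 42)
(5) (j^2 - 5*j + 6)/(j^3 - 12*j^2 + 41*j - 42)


(1) = (2*d + 12*sqrt(2))/(2*d + 5*sqrt(2))
(2) = (-5*b + t)/(-8*b + t)
(3) = -I/(m - 8)
(4) = (v^2 - 2*v - 48)/(v - 6)
(5) = 1/(j - 7)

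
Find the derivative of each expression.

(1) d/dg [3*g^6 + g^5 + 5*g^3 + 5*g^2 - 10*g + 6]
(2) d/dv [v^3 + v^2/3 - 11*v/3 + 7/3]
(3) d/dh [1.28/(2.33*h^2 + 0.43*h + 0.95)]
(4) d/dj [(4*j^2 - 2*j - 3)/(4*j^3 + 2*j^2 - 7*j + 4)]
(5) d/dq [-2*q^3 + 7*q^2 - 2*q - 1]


(1) = 18*g^5 + 5*g^4 + 15*g^2 + 10*g - 10
(2) = 3*v^2 + 2*v/3 - 11/3
(3) = (-5.9648*h - 0.5504)/(2.33*h^2 + 0.43*h + 0.95)^2
(4) = (-16*j^4 + 16*j^3 + 12*j^2 + 44*j - 29)/(16*j^6 + 16*j^5 - 52*j^4 + 4*j^3 + 65*j^2 - 56*j + 16)
(5) = -6*q^2 + 14*q - 2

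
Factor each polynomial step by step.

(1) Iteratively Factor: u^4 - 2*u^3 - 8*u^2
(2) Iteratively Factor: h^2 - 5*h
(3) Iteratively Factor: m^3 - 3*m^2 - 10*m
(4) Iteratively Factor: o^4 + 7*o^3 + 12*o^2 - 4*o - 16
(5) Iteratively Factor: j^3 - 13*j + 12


(1) = (u + 2)*(u^3 - 4*u^2) = u*(u + 2)*(u^2 - 4*u) = u^2*(u + 2)*(u - 4)
(2) = (h)*(h - 5)
(3) = (m + 2)*(m^2 - 5*m) = (m - 5)*(m + 2)*(m)
(4) = (o + 4)*(o^3 + 3*o^2 - 4) = (o + 2)*(o + 4)*(o^2 + o - 2) = (o + 2)^2*(o + 4)*(o - 1)
(5) = (j - 3)*(j^2 + 3*j - 4) = (j - 3)*(j + 4)*(j - 1)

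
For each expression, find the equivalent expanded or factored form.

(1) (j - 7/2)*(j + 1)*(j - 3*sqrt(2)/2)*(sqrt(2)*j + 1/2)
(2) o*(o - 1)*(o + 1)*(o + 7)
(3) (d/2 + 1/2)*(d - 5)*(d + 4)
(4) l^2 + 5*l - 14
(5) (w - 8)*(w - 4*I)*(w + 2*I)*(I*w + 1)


(1) = sqrt(2)*j^4 - 5*sqrt(2)*j^3/2 - 5*j^3/2 - 17*sqrt(2)*j^2/4 + 25*j^2/4 + 15*sqrt(2)*j/8 + 35*j/4 + 21*sqrt(2)/8
(2) = o^4 + 7*o^3 - o^2 - 7*o
(3) = d^3/2 - 21*d/2 - 10
(4) = (l - 2)*(l + 7)
(5) = I*w^4 + 3*w^3 - 8*I*w^3 - 24*w^2 + 6*I*w^2 + 8*w - 48*I*w - 64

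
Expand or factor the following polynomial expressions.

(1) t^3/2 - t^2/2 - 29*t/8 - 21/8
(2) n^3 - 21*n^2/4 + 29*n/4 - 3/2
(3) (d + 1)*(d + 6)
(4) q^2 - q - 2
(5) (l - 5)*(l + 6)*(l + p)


(1) = (t/2 + 1/2)*(t - 7/2)*(t + 3/2)
(2) = (n - 3)*(n - 2)*(n - 1/4)
(3) = d^2 + 7*d + 6
(4) = (q - 2)*(q + 1)
(5) = l^3 + l^2*p + l^2 + l*p - 30*l - 30*p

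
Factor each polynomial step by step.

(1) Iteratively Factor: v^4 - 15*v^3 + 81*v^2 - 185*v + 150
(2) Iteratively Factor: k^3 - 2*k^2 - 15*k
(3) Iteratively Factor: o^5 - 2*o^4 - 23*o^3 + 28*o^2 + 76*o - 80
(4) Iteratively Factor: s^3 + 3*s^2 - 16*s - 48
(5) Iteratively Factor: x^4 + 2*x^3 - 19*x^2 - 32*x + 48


(1) = (v - 3)*(v^3 - 12*v^2 + 45*v - 50) = (v - 3)*(v - 2)*(v^2 - 10*v + 25) = (v - 5)*(v - 3)*(v - 2)*(v - 5)
(2) = (k)*(k^2 - 2*k - 15) = k*(k + 3)*(k - 5)
(3) = (o - 2)*(o^4 - 23*o^2 - 18*o + 40) = (o - 2)*(o + 2)*(o^3 - 2*o^2 - 19*o + 20) = (o - 2)*(o - 1)*(o + 2)*(o^2 - o - 20) = (o - 2)*(o - 1)*(o + 2)*(o + 4)*(o - 5)
(4) = (s - 4)*(s^2 + 7*s + 12) = (s - 4)*(s + 3)*(s + 4)
(5) = (x + 4)*(x^3 - 2*x^2 - 11*x + 12) = (x - 1)*(x + 4)*(x^2 - x - 12) = (x - 1)*(x + 3)*(x + 4)*(x - 4)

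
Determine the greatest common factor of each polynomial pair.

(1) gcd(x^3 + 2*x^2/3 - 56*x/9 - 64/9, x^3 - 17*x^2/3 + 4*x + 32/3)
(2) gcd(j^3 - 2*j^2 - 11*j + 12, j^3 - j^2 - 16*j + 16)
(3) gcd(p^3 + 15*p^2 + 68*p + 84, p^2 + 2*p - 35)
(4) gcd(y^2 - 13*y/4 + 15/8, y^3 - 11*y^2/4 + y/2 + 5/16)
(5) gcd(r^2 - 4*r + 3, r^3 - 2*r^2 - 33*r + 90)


(1) = gcd((x - 8/3)*(x + 4/3)*(x + 2), (x - 4)*(x - 8/3)*(x + 1)) = x - 8/3
(2) = j^2 - 5*j + 4
(3) = p + 7
(4) = y - 5/2
(5) = r - 3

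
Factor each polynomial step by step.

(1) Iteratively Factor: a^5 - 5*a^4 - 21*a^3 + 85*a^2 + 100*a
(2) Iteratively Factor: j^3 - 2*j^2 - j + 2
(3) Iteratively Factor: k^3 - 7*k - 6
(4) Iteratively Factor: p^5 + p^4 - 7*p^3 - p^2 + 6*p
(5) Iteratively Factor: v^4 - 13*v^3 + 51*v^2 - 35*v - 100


(1) = (a - 5)*(a^4 - 21*a^2 - 20*a) = (a - 5)*(a + 4)*(a^3 - 4*a^2 - 5*a) = (a - 5)*(a + 1)*(a + 4)*(a^2 - 5*a) = (a - 5)^2*(a + 1)*(a + 4)*(a)
(2) = (j - 1)*(j^2 - j - 2) = (j - 2)*(j - 1)*(j + 1)
(3) = (k + 2)*(k^2 - 2*k - 3) = (k - 3)*(k + 2)*(k + 1)
(4) = (p + 3)*(p^4 - 2*p^3 - p^2 + 2*p) = (p + 1)*(p + 3)*(p^3 - 3*p^2 + 2*p) = p*(p + 1)*(p + 3)*(p^2 - 3*p + 2) = p*(p - 1)*(p + 1)*(p + 3)*(p - 2)
(5) = (v - 5)*(v^3 - 8*v^2 + 11*v + 20) = (v - 5)*(v - 4)*(v^2 - 4*v - 5) = (v - 5)*(v - 4)*(v + 1)*(v - 5)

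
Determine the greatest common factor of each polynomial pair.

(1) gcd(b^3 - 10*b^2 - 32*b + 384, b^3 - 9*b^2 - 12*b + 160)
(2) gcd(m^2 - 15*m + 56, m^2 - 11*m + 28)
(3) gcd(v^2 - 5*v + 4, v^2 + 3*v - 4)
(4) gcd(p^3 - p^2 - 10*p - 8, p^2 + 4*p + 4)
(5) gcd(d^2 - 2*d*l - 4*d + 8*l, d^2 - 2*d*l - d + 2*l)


(1) = gcd((b - 8)^2*(b + 6), (b - 8)*(b - 5)*(b + 4)) = b - 8
(2) = gcd((m - 8)*(m - 7), (m - 7)*(m - 4)) = m - 7
(3) = gcd((v - 4)*(v - 1), (v - 1)*(v + 4)) = v - 1
(4) = p + 2
(5) = gcd((d - 4)*(d - 2*l), (d - 1)*(d - 2*l)) = d - 2*l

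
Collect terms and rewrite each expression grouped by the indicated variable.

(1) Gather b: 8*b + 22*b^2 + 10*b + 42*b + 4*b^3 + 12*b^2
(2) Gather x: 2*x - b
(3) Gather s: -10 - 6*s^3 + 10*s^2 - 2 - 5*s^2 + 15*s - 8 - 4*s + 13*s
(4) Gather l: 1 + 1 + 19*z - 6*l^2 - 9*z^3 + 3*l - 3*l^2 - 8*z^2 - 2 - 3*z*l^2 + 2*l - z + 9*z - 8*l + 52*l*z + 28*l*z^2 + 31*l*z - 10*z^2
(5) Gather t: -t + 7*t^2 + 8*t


(1) = 4*b^3 + 34*b^2 + 60*b
(2) = -b + 2*x
(3) = -6*s^3 + 5*s^2 + 24*s - 20
(4) = l^2*(-3*z - 9) + l*(28*z^2 + 83*z - 3) - 9*z^3 - 18*z^2 + 27*z
(5) = 7*t^2 + 7*t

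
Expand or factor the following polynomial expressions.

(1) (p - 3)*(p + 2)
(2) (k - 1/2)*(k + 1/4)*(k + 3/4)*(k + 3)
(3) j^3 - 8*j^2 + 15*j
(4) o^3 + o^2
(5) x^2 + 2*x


(1) = p^2 - p - 6
(2) = k^4 + 7*k^3/2 + 19*k^2/16 - 33*k/32 - 9/32
(3) = j*(j - 5)*(j - 3)
(4) = o^2*(o + 1)
(5) = x*(x + 2)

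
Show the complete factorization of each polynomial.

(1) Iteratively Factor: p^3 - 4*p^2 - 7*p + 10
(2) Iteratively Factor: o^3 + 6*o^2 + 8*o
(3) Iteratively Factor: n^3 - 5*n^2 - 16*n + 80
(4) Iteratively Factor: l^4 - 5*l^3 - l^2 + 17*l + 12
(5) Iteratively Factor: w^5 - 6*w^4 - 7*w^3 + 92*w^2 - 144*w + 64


(1) = (p - 5)*(p^2 + p - 2) = (p - 5)*(p - 1)*(p + 2)
(2) = (o + 4)*(o^2 + 2*o) = (o + 2)*(o + 4)*(o)
(3) = (n - 4)*(n^2 - n - 20) = (n - 5)*(n - 4)*(n + 4)
(4) = (l + 1)*(l^3 - 6*l^2 + 5*l + 12) = (l + 1)^2*(l^2 - 7*l + 12) = (l - 4)*(l + 1)^2*(l - 3)
(5) = (w + 4)*(w^4 - 10*w^3 + 33*w^2 - 40*w + 16) = (w - 4)*(w + 4)*(w^3 - 6*w^2 + 9*w - 4) = (w - 4)*(w - 1)*(w + 4)*(w^2 - 5*w + 4) = (w - 4)*(w - 1)^2*(w + 4)*(w - 4)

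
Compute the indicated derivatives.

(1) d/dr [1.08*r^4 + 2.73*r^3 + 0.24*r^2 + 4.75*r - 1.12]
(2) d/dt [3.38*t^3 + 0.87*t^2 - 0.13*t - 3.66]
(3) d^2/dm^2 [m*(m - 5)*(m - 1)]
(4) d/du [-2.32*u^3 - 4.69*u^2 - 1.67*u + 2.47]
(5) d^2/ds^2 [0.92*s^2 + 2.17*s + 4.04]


(1) = 4.32*r^3 + 8.19*r^2 + 0.48*r + 4.75
(2) = 10.14*t^2 + 1.74*t - 0.13
(3) = 6*m - 12
(4) = -6.96*u^2 - 9.38*u - 1.67
(5) = 1.84000000000000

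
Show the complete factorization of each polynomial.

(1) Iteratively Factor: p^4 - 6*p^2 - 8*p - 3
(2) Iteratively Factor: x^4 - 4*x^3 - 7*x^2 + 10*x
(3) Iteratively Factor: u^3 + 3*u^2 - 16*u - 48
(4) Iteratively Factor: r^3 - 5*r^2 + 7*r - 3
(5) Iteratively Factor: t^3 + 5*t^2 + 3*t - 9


(1) = (p - 3)*(p^3 + 3*p^2 + 3*p + 1) = (p - 3)*(p + 1)*(p^2 + 2*p + 1) = (p - 3)*(p + 1)^2*(p + 1)
(2) = (x - 1)*(x^3 - 3*x^2 - 10*x) = (x - 1)*(x + 2)*(x^2 - 5*x) = x*(x - 1)*(x + 2)*(x - 5)
(3) = (u + 4)*(u^2 - u - 12) = (u + 3)*(u + 4)*(u - 4)
(4) = (r - 3)*(r^2 - 2*r + 1) = (r - 3)*(r - 1)*(r - 1)
(5) = (t + 3)*(t^2 + 2*t - 3) = (t - 1)*(t + 3)*(t + 3)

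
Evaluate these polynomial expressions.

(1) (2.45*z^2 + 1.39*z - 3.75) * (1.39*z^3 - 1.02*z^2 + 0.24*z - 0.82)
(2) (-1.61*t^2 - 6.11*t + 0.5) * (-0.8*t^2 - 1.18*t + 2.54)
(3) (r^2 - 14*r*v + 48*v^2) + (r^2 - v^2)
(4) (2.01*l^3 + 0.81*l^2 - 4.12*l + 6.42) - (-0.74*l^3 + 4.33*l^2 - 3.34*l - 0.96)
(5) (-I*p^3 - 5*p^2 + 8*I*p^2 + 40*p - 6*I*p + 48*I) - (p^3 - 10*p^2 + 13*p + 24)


(1) = 3.4055*z^5 - 0.5669*z^4 - 6.0423*z^3 + 2.1496*z^2 - 2.0398*z + 3.075
(2) = 1.288*t^4 + 6.7878*t^3 + 2.7204*t^2 - 16.1094*t + 1.27
(3) = 2*r^2 - 14*r*v + 47*v^2
(4) = 2.75*l^3 - 3.52*l^2 - 0.78*l + 7.38
(5) = -p^3 - I*p^3 + 5*p^2 + 8*I*p^2 + 27*p - 6*I*p - 24 + 48*I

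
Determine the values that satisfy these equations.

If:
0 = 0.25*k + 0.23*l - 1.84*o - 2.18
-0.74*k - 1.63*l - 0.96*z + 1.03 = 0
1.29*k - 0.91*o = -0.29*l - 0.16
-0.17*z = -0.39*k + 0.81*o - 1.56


Then:
k = 1.23
l = -15.17
o = -2.91
z = 25.89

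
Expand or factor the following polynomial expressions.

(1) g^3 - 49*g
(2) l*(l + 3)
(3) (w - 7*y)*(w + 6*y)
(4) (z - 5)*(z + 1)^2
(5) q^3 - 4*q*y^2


(1) = g*(g - 7)*(g + 7)
(2) = l^2 + 3*l
(3) = w^2 - w*y - 42*y^2
(4) = z^3 - 3*z^2 - 9*z - 5
(5) = q*(q - 2*y)*(q + 2*y)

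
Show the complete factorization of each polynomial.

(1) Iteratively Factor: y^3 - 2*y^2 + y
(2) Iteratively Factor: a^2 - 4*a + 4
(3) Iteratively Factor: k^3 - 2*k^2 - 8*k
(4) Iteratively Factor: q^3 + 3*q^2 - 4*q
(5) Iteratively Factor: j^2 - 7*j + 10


(1) = (y)*(y^2 - 2*y + 1) = y*(y - 1)*(y - 1)
(2) = (a - 2)*(a - 2)
(3) = (k + 2)*(k^2 - 4*k) = k*(k + 2)*(k - 4)
(4) = (q)*(q^2 + 3*q - 4) = q*(q - 1)*(q + 4)
(5) = (j - 5)*(j - 2)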